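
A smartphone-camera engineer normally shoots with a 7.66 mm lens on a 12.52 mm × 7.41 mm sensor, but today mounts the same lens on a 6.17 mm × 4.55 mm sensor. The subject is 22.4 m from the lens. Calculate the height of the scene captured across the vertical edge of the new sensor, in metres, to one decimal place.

13.3 m

The focal length stays 7.66 mm; the relevant sensor dimension is now h = 4.55 mm. Object distance dₒ = 22.4 m = 22400 mm.
Thin-lens field height W = h·(dₒ − f)/f = 4.55 × (22400 − 7.66)/7.66 ≈ 13300.933 mm = 13.3009 m.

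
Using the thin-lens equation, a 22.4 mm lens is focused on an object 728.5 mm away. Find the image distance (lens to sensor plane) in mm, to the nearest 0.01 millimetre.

1/dᵢ = 1/f − 1/dₒ = 1/22.4 − 1/728.5 = 0.0432702 mm⁻¹.
dᵢ = 1/0.0432702 ≈ 23.1106 mm.

23.11 mm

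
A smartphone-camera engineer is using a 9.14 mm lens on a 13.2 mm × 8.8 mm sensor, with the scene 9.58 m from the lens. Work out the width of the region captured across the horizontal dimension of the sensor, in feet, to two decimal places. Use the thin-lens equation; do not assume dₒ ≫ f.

45.35 ft

dₒ: 9.58 m = 9580 mm.
Similar triangles through the lens centre give W/dₒ = w/dᵢ; with 1/f = 1/dₒ + 1/dᵢ this gives W = w·(dₒ − f)/f.
W = 13.2 mm × (9580 − 9.14) / 9.14 = 13.2 × 1047.1400 ≈ 13822.249 mm = 13822.249/304.8 ft = 45.3486 ft.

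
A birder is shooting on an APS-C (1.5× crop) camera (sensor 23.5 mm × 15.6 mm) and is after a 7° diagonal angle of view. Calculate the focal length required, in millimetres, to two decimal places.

230.59 mm

Sensor diagonal = √(23.5² + 15.6²) = √795.6100 ≈ 28.2066 mm.
From α = 2·arctan(d/2f) we get f = d / (2·tan(α/2)).
With d = 28.2066 mm and α/2 = 3.5°, tan(α/2) ≈ 0.06116, so f ≈ 28.2066 / 0.12233 ≈ 230.5866 mm.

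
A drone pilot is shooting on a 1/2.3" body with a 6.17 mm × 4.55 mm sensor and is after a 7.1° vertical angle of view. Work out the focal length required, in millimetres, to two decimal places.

From α = 2·arctan(h/2f) we get f = h / (2·tan(α/2)).
With h = 4.55 mm and α/2 = 3.55°, tan(α/2) ≈ 0.06204, so f ≈ 4.55 / 0.12408 ≈ 36.6707 mm.

36.67 mm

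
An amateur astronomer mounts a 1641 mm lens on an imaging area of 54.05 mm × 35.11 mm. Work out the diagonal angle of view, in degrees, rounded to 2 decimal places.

2.25°

Sensor diagonal = √(54.05² + 35.11²) = √4154.1146 ≈ 64.4524 mm.
Angle of view α = 2·arctan(d/2f) with d = 64.4524 mm and f = 1641 mm.
d/2f = 0.01964; arctan(0.01964) ≈ 1.1250°, so α ≈ 2.2501°.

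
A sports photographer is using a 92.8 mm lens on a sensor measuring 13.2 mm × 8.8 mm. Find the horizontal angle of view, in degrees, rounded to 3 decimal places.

Angle of view α = 2·arctan(w/2f) with w = 13.2 mm and f = 92.8 mm.
w/2f = 0.07112; arctan(0.07112) ≈ 4.0681°, so α ≈ 8.1361°.

8.136°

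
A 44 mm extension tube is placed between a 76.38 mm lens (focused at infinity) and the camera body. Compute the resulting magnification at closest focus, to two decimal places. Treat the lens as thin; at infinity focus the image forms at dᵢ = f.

0.58×

The tube moves the image plane from f to f + e, so dᵢ = 76.38 + 44 = 120.38 mm. Focus is achieved when 1/f = 1/dₒ + 1/dᵢ, giving dₒ = 1/(1/f − 1/(f+e)).
Magnification m = dᵢ/dₒ = (f+e)·(1/f − 1/(f+e)) = e/f = 44/76.38 ≈ 0.5761.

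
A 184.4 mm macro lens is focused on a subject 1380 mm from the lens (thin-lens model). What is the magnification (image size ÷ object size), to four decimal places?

Thin lens: 1/f = 1/dₒ + 1/dᵢ → 1/dᵢ = 1/184.4 − 1/1380 = 0.0046984 mm⁻¹, so dᵢ ≈ 212.8404 mm.
Magnification m = dᵢ/dₒ = 212.8404/1380 ≈ 0.15423.

0.1542×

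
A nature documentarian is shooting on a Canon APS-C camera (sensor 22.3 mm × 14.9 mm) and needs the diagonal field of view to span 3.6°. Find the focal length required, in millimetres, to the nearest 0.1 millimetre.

Sensor diagonal = √(22.3² + 14.9²) = √719.3000 ≈ 26.8198 mm.
From α = 2·arctan(d/2f) we get f = d / (2·tan(α/2)).
With d = 26.8198 mm and α/2 = 1.8°, tan(α/2) ≈ 0.03143, so f ≈ 26.8198 / 0.06285 ≈ 426.7094 mm.

426.7 mm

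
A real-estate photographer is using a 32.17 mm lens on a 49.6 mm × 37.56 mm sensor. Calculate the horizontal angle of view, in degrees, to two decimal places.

75.26°

Angle of view α = 2·arctan(w/2f) with w = 49.6 mm and f = 32.17 mm.
w/2f = 0.77090; arctan(0.77090) ≈ 37.6288°, so α ≈ 75.2576°.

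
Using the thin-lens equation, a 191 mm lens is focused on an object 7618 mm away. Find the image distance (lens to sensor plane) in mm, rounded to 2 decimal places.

195.91 mm

1/dᵢ = 1/f − 1/dₒ = 1/191 − 1/7618 = 0.0051043 mm⁻¹.
dᵢ = 1/0.0051043 ≈ 195.9119 mm.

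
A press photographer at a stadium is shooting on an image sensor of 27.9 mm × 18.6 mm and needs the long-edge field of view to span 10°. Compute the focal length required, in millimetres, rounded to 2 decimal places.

159.45 mm

From α = 2·arctan(w/2f) we get f = w / (2·tan(α/2)).
With w = 27.9 mm and α/2 = 5°, tan(α/2) ≈ 0.08749, so f ≈ 27.9 / 0.17498 ≈ 159.4492 mm.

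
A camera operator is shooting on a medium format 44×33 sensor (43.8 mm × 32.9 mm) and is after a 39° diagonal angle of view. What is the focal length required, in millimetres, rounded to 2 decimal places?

77.35 mm

Sensor diagonal = √(43.8² + 32.9²) = √3000.8500 ≈ 54.7800 mm.
From α = 2·arctan(d/2f) we get f = d / (2·tan(α/2)).
With d = 54.7800 mm and α/2 = 19.5°, tan(α/2) ≈ 0.35412, so f ≈ 54.7800 / 0.70824 ≈ 77.3470 mm.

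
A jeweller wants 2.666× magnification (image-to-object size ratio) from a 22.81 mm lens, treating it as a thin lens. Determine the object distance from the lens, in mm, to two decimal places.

With m = dᵢ/dₒ and 1/f = 1/dₒ + 1/dᵢ, substituting dᵢ = m·dₒ gives 1/f = (1 + 1/m)/dₒ, hence dₒ = f·(1 + 1/m).
dₒ = 22.81 × (1 + 1/2.666) = 22.81 × 1.37509 ≈ 31.366 mm.

31.37 mm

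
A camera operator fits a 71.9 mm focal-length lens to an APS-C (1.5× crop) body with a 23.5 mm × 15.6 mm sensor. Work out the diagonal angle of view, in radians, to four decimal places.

Sensor diagonal = √(23.5² + 15.6²) = √795.6100 ≈ 28.2066 mm.
Angle of view α = 2·arctan(d/2f) with d = 28.2066 mm and f = 71.9 mm.
d/2f = 0.19615; arctan(0.19615) ≈ 0.1937 rad, so α ≈ 0.3874 rad.

0.3874 rad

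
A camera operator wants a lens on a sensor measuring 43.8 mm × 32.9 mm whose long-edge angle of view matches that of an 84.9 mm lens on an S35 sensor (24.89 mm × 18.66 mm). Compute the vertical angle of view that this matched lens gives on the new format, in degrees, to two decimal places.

Equal long-edge AOV ⇒ f₂ = f₁ · 43.8/24.89 = 84.9 × 1.75974 ≈ 149.4022 mm.
Vertical AOV on the new format = 2·arctan(32.9 / (2 × 149.4022)) = 2·arctan(0.11011) ≈ 12.5665°.

12.57°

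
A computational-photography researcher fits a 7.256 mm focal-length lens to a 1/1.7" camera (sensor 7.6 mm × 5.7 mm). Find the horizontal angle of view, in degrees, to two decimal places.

55.28°

Angle of view α = 2·arctan(w/2f) with w = 7.6 mm and f = 7.256 mm.
w/2f = 0.52370; arctan(0.52370) ≈ 27.6413°, so α ≈ 55.2825°.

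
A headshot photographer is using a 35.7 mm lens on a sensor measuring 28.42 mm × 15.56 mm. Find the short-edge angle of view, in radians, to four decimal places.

0.4291 rad

Angle of view α = 2·arctan(h/2f) with h = 15.56 mm and f = 35.7 mm.
h/2f = 0.21793; arctan(0.21793) ≈ 0.2146 rad, so α ≈ 0.4291 rad.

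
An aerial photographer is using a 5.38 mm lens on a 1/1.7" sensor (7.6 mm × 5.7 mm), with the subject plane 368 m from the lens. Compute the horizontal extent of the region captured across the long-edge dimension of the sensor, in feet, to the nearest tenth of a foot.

dₒ: 368 m = 368000 mm.
Similar triangles through the lens centre give W/dₒ = w/dᵢ; with 1/f = 1/dₒ + 1/dᵢ this gives W = w·(dₒ − f)/f.
W = 7.6 mm × (368000 − 5.38) / 5.38 = 7.6 × 68400.4870 ≈ 519843.701 mm = 519843.701/304.8 ft = 1705.52 ft.

1705.5 ft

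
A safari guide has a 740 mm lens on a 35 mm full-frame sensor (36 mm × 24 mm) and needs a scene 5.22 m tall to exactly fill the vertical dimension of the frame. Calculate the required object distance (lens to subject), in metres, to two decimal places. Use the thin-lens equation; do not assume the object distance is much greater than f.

W: 5.22 m = 5220 mm.
Magnification m = h/W = dᵢ/dₒ; combined with 1/f = 1/dₒ + 1/dᵢ this gives dₒ = f·(1 + W/h).
dₒ = 740 mm × (1 + 5220/24) = 740 × 218.5000 ≈ 161690.000 mm = 161.69 m.

161.69 m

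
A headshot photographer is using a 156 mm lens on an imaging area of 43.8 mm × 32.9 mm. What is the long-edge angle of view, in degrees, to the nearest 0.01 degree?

Angle of view α = 2·arctan(w/2f) with w = 43.8 mm and f = 156 mm.
w/2f = 0.14038; arctan(0.14038) ≈ 7.9912°, so α ≈ 15.9824°.

15.98°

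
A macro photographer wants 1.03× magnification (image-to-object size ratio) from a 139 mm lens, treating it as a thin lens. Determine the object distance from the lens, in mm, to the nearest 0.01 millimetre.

With m = dᵢ/dₒ and 1/f = 1/dₒ + 1/dᵢ, substituting dᵢ = m·dₒ gives 1/f = (1 + 1/m)/dₒ, hence dₒ = f·(1 + 1/m).
dₒ = 139 × (1 + 1/1.03) = 139 × 1.97087 ≈ 273.951 mm.

273.95 mm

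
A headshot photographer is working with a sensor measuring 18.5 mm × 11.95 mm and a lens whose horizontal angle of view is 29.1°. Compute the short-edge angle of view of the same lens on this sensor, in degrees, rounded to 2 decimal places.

From the horizontal AOV: f = 18.5 / (2·tan(14.55°)) = 18.5 / 0.51910 ≈ 35.6388 mm.
Short-edge AOV = 2·arctan(11.95 / (2 × 35.6388)) = 2·arctan(0.16765) ≈ 19.0348°.

19.03°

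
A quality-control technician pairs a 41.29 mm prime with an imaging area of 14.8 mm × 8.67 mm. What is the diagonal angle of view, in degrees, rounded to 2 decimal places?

23.47°

Sensor diagonal = √(14.8² + 8.67²) = √294.2089 ≈ 17.1525 mm.
Angle of view α = 2·arctan(d/2f) with d = 17.1525 mm and f = 41.29 mm.
d/2f = 0.20771; arctan(0.20771) ≈ 11.7339°, so α ≈ 23.4679°.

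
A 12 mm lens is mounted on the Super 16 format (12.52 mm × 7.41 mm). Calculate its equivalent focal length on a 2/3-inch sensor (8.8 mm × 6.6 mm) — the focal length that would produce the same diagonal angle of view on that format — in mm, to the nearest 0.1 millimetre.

Sensor diagonal = √(12.52² + 7.41²) = √211.6585 ≈ 14.5485 mm.
Sensor diagonal = √(8.8² + 6.6²) = √121.0000 ≈ 11.0000 mm.
Equal angle of view means equal diagonal/f ratio, so f₂ = f₁ · (diagonal₂/diagonal₁) = 12 × 11.0000/14.5485.
f₂ = 12 × 0.75609 ≈ 9.073 mm.

9.1 mm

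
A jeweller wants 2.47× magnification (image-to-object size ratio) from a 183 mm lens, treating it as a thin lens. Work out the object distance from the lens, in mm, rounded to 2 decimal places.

With m = dᵢ/dₒ and 1/f = 1/dₒ + 1/dᵢ, substituting dᵢ = m·dₒ gives 1/f = (1 + 1/m)/dₒ, hence dₒ = f·(1 + 1/m).
dₒ = 183 × (1 + 1/2.47) = 183 × 1.40486 ≈ 257.089 mm.

257.09 mm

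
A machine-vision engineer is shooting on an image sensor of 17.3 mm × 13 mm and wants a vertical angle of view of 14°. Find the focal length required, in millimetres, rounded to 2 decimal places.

52.94 mm

From α = 2·arctan(h/2f) we get f = h / (2·tan(α/2)).
With h = 13 mm and α/2 = 7°, tan(α/2) ≈ 0.12278, so f ≈ 13 / 0.24557 ≈ 52.9383 mm.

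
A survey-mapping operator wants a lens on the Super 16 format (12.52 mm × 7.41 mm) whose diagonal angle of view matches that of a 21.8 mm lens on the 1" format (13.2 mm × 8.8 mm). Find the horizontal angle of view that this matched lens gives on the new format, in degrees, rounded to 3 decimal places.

Sensor diagonal = √(13.2² + 8.8²) = √251.6800 ≈ 15.8644 mm.
Sensor diagonal = √(12.52² + 7.41²) = √211.6585 ≈ 14.5485 mm.
Equal diagonal AOV ⇒ f₂ = f₁ · 14.5485/15.8644 = 21.8 × 0.91705 ≈ 19.9917 mm.
Horizontal AOV on the new format = 2·arctan(12.52 / (2 × 19.9917)) = 2·arctan(0.31313) ≈ 34.7738°.

34.774°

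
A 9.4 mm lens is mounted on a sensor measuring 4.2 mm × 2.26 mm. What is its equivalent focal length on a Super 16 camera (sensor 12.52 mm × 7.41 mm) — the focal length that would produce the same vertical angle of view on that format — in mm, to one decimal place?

Equal angle of view means equal height/f ratio, so f₂ = f₁ · (height₂/height₁) = 9.4 × 7.41/2.26.
f₂ = 9.4 × 3.27876 ≈ 30.820 mm.

30.8 mm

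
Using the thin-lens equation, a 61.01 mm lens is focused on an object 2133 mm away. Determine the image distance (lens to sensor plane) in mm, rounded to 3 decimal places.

62.806 mm

1/dᵢ = 1/f − 1/dₒ = 1/61.01 − 1/2133 = 0.0159219 mm⁻¹.
dᵢ = 1/0.0159219 ≈ 62.8064 mm.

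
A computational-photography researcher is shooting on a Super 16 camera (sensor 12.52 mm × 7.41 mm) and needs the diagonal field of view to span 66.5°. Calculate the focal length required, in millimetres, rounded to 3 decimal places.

Sensor diagonal = √(12.52² + 7.41²) = √211.6585 ≈ 14.5485 mm.
From α = 2·arctan(d/2f) we get f = d / (2·tan(α/2)).
With d = 14.5485 mm and α/2 = 33.25°, tan(α/2) ≈ 0.65563, so f ≈ 14.5485 / 1.31126 ≈ 11.0951 mm.

11.095 mm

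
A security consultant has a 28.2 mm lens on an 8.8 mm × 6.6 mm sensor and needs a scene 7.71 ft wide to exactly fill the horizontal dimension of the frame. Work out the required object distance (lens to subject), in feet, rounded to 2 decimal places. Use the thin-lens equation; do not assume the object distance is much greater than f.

W: 7.71 ft × 304.8 mm/ft = 2350.01 mm.
Magnification m = w/W = dᵢ/dₒ; combined with 1/f = 1/dₒ + 1/dᵢ this gives dₒ = f·(1 + W/w).
dₒ = 28.2 mm × (1 + 2350.01/8.8) = 28.2 × 268.0464 ≈ 7558.907 mm = 7558.907/304.8 ft = 24.7996 ft.

24.80 ft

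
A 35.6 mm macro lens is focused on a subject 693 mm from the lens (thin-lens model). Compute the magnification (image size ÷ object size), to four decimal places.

0.0542×

Thin lens: 1/f = 1/dₒ + 1/dᵢ → 1/dᵢ = 1/35.6 − 1/693 = 0.0266469 mm⁻¹, so dᵢ ≈ 37.5278 mm.
Magnification m = dᵢ/dₒ = 37.5278/693 ≈ 0.05415.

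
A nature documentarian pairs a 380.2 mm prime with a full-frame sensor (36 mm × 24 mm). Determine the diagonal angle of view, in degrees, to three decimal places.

Sensor diagonal = √(36² + 24²) = √1872.0000 ≈ 43.2666 mm.
Angle of view α = 2·arctan(d/2f) with d = 43.2666 mm and f = 380.2 mm.
d/2f = 0.05690; arctan(0.05690) ≈ 3.2566°, so α ≈ 6.5132°.

6.513°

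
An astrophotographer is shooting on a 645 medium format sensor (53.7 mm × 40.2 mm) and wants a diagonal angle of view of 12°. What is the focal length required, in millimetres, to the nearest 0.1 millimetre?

319.1 mm

Sensor diagonal = √(53.7² + 40.2²) = √4499.7300 ≈ 67.0800 mm.
From α = 2·arctan(d/2f) we get f = d / (2·tan(α/2)).
With d = 67.0800 mm and α/2 = 6°, tan(α/2) ≈ 0.10510, so f ≈ 67.0800 / 0.21021 ≈ 319.1119 mm.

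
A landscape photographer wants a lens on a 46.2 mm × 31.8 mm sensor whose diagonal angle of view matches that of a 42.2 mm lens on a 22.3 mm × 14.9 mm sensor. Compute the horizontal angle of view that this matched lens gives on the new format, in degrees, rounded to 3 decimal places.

29.337°

Sensor diagonal = √(22.3² + 14.9²) = √719.3000 ≈ 26.8198 mm.
Sensor diagonal = √(46.2² + 31.8²) = √3145.6800 ≈ 56.0864 mm.
Equal diagonal AOV ⇒ f₂ = f₁ · 56.0864/26.8198 = 42.2 × 2.09123 ≈ 88.2500 mm.
Horizontal AOV on the new format = 2·arctan(46.2 / (2 × 88.2500)) = 2·arctan(0.26176) ≈ 29.3369°.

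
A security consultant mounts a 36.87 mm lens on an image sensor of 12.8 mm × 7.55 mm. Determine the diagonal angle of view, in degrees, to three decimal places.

Sensor diagonal = √(12.8² + 7.55²) = √220.8425 ≈ 14.8608 mm.
Angle of view α = 2·arctan(d/2f) with d = 14.8608 mm and f = 36.87 mm.
d/2f = 0.20153; arctan(0.20153) ≈ 11.3942°, so α ≈ 22.7883°.

22.788°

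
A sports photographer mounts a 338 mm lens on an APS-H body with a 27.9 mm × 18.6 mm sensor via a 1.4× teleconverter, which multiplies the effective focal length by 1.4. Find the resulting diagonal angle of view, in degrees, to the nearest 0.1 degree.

4.1°

Effective focal length f = 338 × 1.4 = 473.2 mm.
Sensor diagonal = √(27.9² + 18.6²) = √1124.3700 ≈ 33.5316 mm.
α = 2·arctan(33.532 / (2 × 473.2)) = 2·arctan(0.03543) ≈ 4.0584°.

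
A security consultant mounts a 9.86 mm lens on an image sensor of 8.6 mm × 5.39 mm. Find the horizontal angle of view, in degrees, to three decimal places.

Angle of view α = 2·arctan(w/2f) with w = 8.6 mm and f = 9.86 mm.
w/2f = 0.43611; arctan(0.43611) ≈ 23.5623°, so α ≈ 47.1246°.

47.125°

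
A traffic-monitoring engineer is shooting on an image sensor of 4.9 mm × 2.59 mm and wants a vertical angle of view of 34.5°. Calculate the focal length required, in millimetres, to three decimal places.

4.171 mm

From α = 2·arctan(h/2f) we get f = h / (2·tan(α/2)).
With h = 2.59 mm and α/2 = 17.25°, tan(α/2) ≈ 0.31051, so f ≈ 2.59 / 0.62102 ≈ 4.1706 mm.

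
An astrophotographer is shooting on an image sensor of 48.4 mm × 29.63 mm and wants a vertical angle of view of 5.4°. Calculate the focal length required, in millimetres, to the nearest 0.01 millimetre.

From α = 2·arctan(h/2f) we get f = h / (2·tan(α/2)).
With h = 29.63 mm and α/2 = 2.7°, tan(α/2) ≈ 0.04716, so f ≈ 29.63 / 0.09432 ≈ 314.1513 mm.

314.15 mm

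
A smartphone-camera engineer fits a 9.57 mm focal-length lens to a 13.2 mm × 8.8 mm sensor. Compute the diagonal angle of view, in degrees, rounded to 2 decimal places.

79.31°

Sensor diagonal = √(13.2² + 8.8²) = √251.6800 ≈ 15.8644 mm.
Angle of view α = 2·arctan(d/2f) with d = 15.8644 mm and f = 9.57 mm.
d/2f = 0.82886; arctan(0.82886) ≈ 39.6541°, so α ≈ 79.3081°.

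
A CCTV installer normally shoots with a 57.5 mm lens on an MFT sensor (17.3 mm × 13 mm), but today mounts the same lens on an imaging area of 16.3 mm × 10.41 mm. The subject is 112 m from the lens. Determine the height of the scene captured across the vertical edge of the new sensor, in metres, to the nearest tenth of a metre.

The focal length stays 57.5 mm; the relevant sensor dimension is now h = 10.41 mm. Object distance dₒ = 112 m = 112000 mm.
Thin-lens field height W = h·(dₒ − f)/f = 10.41 × (112000 − 57.5)/57.5 ≈ 20266.460 mm = 20.2665 m.

20.3 m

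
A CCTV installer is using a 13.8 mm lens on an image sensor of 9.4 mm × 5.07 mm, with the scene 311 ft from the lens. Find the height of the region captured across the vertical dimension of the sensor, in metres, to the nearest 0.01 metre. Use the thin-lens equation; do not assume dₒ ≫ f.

dₒ: 311 ft × 304.8 mm/ft = 94792.80 mm.
Similar triangles through the lens centre give W/dₒ = h/dᵢ; with 1/f = 1/dₒ + 1/dᵢ this gives W = h·(dₒ − f)/f.
W = 5.07 mm × (94792.8 − 13.8) / 13.8 = 5.07 × 6868.0433 ≈ 34820.979 mm = 34.821 m.

34.82 m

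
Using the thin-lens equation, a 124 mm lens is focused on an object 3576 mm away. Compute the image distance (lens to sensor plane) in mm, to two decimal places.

128.45 mm

1/dᵢ = 1/f − 1/dₒ = 1/124 − 1/3576 = 0.0077849 mm⁻¹.
dᵢ = 1/0.0077849 ≈ 128.4542 mm.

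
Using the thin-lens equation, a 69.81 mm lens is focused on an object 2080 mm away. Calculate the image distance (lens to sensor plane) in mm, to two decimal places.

72.23 mm

1/dᵢ = 1/f − 1/dₒ = 1/69.81 − 1/2080 = 0.0138438 mm⁻¹.
dᵢ = 1/0.0138438 ≈ 72.2344 mm.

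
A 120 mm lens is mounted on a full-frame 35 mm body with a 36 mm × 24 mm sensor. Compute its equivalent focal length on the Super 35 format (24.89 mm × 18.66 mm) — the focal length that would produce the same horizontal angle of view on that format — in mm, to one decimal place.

Equal angle of view means equal width/f ratio, so f₂ = f₁ · (width₂/width₁) = 120 × 24.89/36.
f₂ = 120 × 0.69139 ≈ 82.967 mm.

83.0 mm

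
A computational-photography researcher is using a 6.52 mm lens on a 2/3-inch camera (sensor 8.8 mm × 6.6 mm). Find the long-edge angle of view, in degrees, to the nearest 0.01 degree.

Angle of view α = 2·arctan(w/2f) with w = 8.8 mm and f = 6.52 mm.
w/2f = 0.67485; arctan(0.67485) ≈ 34.0133°, so α ≈ 68.0266°.

68.03°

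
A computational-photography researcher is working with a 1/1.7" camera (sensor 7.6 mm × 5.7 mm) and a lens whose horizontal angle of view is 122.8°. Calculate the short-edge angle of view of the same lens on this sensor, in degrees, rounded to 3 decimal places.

From the horizontal AOV: f = 7.6 / (2·tan(61.4°)) = 7.6 / 3.66826 ≈ 2.0718 mm.
Short-edge AOV = 2·arctan(5.7 / (2 × 2.0718)) = 2·arctan(1.37560) ≈ 107.9689°.

107.969°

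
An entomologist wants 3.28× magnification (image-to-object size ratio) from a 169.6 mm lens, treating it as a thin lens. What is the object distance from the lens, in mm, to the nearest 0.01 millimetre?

With m = dᵢ/dₒ and 1/f = 1/dₒ + 1/dᵢ, substituting dᵢ = m·dₒ gives 1/f = (1 + 1/m)/dₒ, hence dₒ = f·(1 + 1/m).
dₒ = 169.6 × (1 + 1/3.28) = 169.6 × 1.30488 ≈ 221.307 mm.

221.31 mm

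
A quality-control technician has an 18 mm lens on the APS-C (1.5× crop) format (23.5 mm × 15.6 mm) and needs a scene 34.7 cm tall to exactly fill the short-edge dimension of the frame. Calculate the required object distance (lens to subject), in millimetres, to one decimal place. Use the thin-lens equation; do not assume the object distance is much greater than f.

W: 34.7 cm = 347 mm.
Magnification m = h/W = dᵢ/dₒ; combined with 1/f = 1/dₒ + 1/dᵢ this gives dₒ = f·(1 + W/h).
dₒ = 18 mm × (1 + 347/15.6) = 18 × 23.2436 ≈ 418.385 mm.

418.4 mm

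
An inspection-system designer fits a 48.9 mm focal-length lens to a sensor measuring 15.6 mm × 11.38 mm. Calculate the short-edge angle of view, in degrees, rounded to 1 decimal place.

13.3°

Angle of view α = 2·arctan(h/2f) with h = 11.38 mm and f = 48.9 mm.
h/2f = 0.11636; arctan(0.11636) ≈ 6.6371°, so α ≈ 13.2742°.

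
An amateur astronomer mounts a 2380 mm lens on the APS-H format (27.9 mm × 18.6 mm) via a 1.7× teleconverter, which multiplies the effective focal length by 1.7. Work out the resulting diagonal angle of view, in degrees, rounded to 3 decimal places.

Effective focal length f = 2380 × 1.7 = 4046 mm.
Sensor diagonal = √(27.9² + 18.6²) = √1124.3700 ≈ 33.5316 mm.
α = 2·arctan(33.532 / (2 × 4046)) = 2·arctan(0.00414) ≈ 0.4748°.

0.475°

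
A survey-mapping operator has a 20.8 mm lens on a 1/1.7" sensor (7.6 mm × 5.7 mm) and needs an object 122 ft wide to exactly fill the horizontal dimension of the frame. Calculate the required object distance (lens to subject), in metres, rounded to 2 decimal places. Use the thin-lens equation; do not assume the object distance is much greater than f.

101.79 m

W: 122 ft × 304.8 mm/ft = 37185.60 mm.
Magnification m = w/W = dᵢ/dₒ; combined with 1/f = 1/dₒ + 1/dᵢ this gives dₒ = f·(1 + W/w).
dₒ = 20.8 mm × (1 + 37185.6/7.6) = 20.8 × 4893.8419 ≈ 101791.913 mm = 101.792 m.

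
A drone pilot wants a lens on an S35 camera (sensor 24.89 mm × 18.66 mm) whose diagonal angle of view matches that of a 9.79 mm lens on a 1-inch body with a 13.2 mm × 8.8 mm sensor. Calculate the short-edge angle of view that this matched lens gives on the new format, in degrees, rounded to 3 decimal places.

Sensor diagonal = √(13.2² + 8.8²) = √251.6800 ≈ 15.8644 mm.
Sensor diagonal = √(24.89² + 18.66²) = √967.7077 ≈ 31.1080 mm.
Equal diagonal AOV ⇒ f₂ = f₁ · 31.1080/15.8644 = 9.79 × 1.96087 ≈ 19.1969 mm.
Short-edge AOV on the new format = 2·arctan(18.66 / (2 × 19.1969)) = 2·arctan(0.48602) ≈ 51.8411°.

51.841°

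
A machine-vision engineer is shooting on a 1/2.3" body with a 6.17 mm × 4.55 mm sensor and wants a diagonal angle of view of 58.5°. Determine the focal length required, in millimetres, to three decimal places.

Sensor diagonal = √(6.17² + 4.55²) = √58.7714 ≈ 7.6663 mm.
From α = 2·arctan(d/2f) we get f = d / (2·tan(α/2)).
With d = 7.6663 mm and α/2 = 29.25°, tan(α/2) ≈ 0.56003, so f ≈ 7.6663 / 1.12005 ≈ 6.8445 mm.

6.845 mm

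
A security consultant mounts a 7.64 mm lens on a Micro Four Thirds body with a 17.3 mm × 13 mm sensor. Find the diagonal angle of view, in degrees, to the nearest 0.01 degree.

109.55°

Sensor diagonal = √(17.3² + 13²) = √468.2900 ≈ 21.6400 mm.
Angle of view α = 2·arctan(d/2f) with d = 21.6400 mm and f = 7.64 mm.
d/2f = 1.41623; arctan(1.41623) ≈ 54.7741°, so α ≈ 109.5482°.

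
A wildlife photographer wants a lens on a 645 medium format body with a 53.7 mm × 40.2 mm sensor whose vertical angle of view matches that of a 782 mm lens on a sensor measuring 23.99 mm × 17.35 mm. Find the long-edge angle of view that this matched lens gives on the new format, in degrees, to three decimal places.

Equal vertical AOV ⇒ f₂ = f₁ · 40.2/17.35 = 782 × 2.31700 ≈ 1811.8963 mm.
Long-edge AOV on the new format = 2·arctan(53.7 / (2 × 1811.8963)) = 2·arctan(0.01482) ≈ 1.6980°.

1.698°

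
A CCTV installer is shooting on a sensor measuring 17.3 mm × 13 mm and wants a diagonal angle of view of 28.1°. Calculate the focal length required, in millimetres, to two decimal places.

Sensor diagonal = √(17.3² + 13²) = √468.2900 ≈ 21.6400 mm.
From α = 2·arctan(d/2f) we get f = d / (2·tan(α/2)).
With d = 21.6400 mm and α/2 = 14.05°, tan(α/2) ≈ 0.25026, so f ≈ 21.6400 / 0.50051 ≈ 43.2359 mm.

43.24 mm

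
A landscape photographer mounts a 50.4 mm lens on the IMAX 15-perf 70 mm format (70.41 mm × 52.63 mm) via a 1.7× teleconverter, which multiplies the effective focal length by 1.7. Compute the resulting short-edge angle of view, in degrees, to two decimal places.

34.15°

Effective focal length f = 50.4 × 1.7 = 85.68 mm.
α = 2·arctan(52.63 / (2 × 85.68)) = 2·arctan(0.30713) ≈ 34.1467°.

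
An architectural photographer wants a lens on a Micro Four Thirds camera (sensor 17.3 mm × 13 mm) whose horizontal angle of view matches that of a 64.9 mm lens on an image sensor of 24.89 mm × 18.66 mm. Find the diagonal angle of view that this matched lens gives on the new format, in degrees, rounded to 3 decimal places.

Equal horizontal AOV ⇒ f₂ = f₁ · 17.3/24.89 = 64.9 × 0.69506 ≈ 45.1093 mm.
Sensor diagonal = √(17.3² + 13²) = √468.2900 ≈ 21.6400 mm.
Diagonal AOV on the new format = 2·arctan(21.6400 / (2 × 45.1093)) = 2·arctan(0.23986) ≈ 26.9765°.

26.977°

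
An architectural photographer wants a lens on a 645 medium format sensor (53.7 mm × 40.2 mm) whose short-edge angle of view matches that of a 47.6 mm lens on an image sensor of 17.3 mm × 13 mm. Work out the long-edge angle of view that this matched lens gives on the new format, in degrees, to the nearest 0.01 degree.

20.68°

Equal short-edge AOV ⇒ f₂ = f₁ · 40.2/13 = 47.6 × 3.09231 ≈ 147.1938 mm.
Long-edge AOV on the new format = 2·arctan(53.7 / (2 × 147.1938)) = 2·arctan(0.18241) ≈ 20.6756°.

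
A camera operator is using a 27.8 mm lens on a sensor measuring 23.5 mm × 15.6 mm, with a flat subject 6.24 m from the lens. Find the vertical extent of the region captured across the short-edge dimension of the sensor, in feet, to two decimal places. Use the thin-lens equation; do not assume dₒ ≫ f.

dₒ: 6.24 m = 6240 mm.
Similar triangles through the lens centre give W/dₒ = h/dᵢ; with 1/f = 1/dₒ + 1/dᵢ this gives W = h·(dₒ − f)/f.
W = 15.6 mm × (6240 − 27.8) / 27.8 = 15.6 × 223.4604 ≈ 3485.983 mm = 3485.983/304.8 ft = 11.437 ft.

11.44 ft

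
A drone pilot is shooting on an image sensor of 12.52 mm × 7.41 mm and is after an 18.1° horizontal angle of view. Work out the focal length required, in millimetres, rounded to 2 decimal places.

39.30 mm

From α = 2·arctan(w/2f) we get f = w / (2·tan(α/2)).
With w = 12.52 mm and α/2 = 9.05°, tan(α/2) ≈ 0.15928, so f ≈ 12.52 / 0.31856 ≈ 39.3021 mm.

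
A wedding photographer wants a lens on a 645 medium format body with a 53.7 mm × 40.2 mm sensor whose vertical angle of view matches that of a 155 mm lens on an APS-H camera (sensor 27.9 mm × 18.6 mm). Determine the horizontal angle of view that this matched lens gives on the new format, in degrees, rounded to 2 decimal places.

Equal vertical AOV ⇒ f₂ = f₁ · 40.2/18.6 = 155 × 2.16129 ≈ 335.0000 mm.
Horizontal AOV on the new format = 2·arctan(53.7 / (2 × 335.0000)) = 2·arctan(0.08015) ≈ 9.1648°.

9.16°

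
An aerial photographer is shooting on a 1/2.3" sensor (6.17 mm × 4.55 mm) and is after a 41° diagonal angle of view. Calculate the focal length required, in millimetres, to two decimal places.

Sensor diagonal = √(6.17² + 4.55²) = √58.7714 ≈ 7.6663 mm.
From α = 2·arctan(d/2f) we get f = d / (2·tan(α/2)).
With d = 7.6663 mm and α/2 = 20.5°, tan(α/2) ≈ 0.37388, so f ≈ 7.6663 / 0.74777 ≈ 10.2522 mm.

10.25 mm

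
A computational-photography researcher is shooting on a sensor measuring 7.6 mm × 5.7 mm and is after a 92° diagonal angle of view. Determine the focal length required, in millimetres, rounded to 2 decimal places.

4.59 mm

Sensor diagonal = √(7.6² + 5.7²) = √90.2500 ≈ 9.5000 mm.
From α = 2·arctan(d/2f) we get f = d / (2·tan(α/2)).
With d = 9.5000 mm and α/2 = 46°, tan(α/2) ≈ 1.03553, so f ≈ 9.5000 / 2.07106 ≈ 4.5870 mm.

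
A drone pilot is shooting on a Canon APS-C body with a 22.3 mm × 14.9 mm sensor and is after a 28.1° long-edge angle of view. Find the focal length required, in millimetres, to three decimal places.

44.555 mm

From α = 2·arctan(w/2f) we get f = w / (2·tan(α/2)).
With w = 22.3 mm and α/2 = 14.05°, tan(α/2) ≈ 0.25026, so f ≈ 22.3 / 0.50051 ≈ 44.5545 mm.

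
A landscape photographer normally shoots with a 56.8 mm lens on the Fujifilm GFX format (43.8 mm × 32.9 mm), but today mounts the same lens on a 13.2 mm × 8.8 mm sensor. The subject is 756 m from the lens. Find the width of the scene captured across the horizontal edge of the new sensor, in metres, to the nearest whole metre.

The focal length stays 56.8 mm; the relevant sensor dimension is now w = 13.2 mm. Object distance dₒ = 756 m = 756000 mm.
Thin-lens field width W = w·(dₒ − f)/f = 13.2 × (756000 − 56.8)/56.8 ≈ 175676.941 mm = 175.677 m.

176 m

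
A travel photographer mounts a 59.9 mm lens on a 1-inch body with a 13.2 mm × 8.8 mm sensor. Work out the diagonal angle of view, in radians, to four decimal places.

0.2633 rad

Sensor diagonal = √(13.2² + 8.8²) = √251.6800 ≈ 15.8644 mm.
Angle of view α = 2·arctan(d/2f) with d = 15.8644 mm and f = 59.9 mm.
d/2f = 0.13242; arctan(0.13242) ≈ 0.1317 rad, so α ≈ 0.2633 rad.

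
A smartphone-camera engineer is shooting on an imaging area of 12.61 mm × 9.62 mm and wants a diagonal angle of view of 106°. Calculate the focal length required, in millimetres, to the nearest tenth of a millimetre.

6.0 mm

Sensor diagonal = √(12.61² + 9.62²) = √251.5565 ≈ 15.8605 mm.
From α = 2·arctan(d/2f) we get f = d / (2·tan(α/2)).
With d = 15.8605 mm and α/2 = 53°, tan(α/2) ≈ 1.32704, so f ≈ 15.8605 / 2.65409 ≈ 5.9759 mm.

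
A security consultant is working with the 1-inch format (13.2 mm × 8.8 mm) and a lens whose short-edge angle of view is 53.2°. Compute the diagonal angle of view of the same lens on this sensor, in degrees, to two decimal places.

84.15°

From the short-edge AOV: f = 8.8 / (2·tan(26.6°)) = 8.8 / 1.00153 ≈ 8.7866 mm.
Sensor diagonal = √(13.2² + 8.8²) = √251.6800 ≈ 15.8644 mm.
Diagonal AOV = 2·arctan(15.8644 / (2 × 8.7866)) = 2·arctan(0.90276) ≈ 84.1491°.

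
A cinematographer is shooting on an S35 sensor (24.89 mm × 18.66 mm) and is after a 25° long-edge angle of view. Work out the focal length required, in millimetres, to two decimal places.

From α = 2·arctan(w/2f) we get f = w / (2·tan(α/2)).
With w = 24.89 mm and α/2 = 12.5°, tan(α/2) ≈ 0.22169, so f ≈ 24.89 / 0.44339 ≈ 56.1358 mm.

56.14 mm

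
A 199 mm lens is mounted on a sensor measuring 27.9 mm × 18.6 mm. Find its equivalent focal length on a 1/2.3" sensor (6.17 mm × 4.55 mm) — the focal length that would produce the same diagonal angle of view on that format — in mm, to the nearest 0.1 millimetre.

Sensor diagonal = √(27.9² + 18.6²) = √1124.3700 ≈ 33.5316 mm.
Sensor diagonal = √(6.17² + 4.55²) = √58.7714 ≈ 7.6663 mm.
Equal angle of view means equal diagonal/f ratio, so f₂ = f₁ · (diagonal₂/diagonal₁) = 199 × 7.6663/33.5316.
f₂ = 199 × 0.22863 ≈ 45.497 mm.

45.5 mm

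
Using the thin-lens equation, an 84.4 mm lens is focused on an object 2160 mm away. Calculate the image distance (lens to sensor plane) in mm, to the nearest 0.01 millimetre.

1/dᵢ = 1/f − 1/dₒ = 1/84.4 − 1/2160 = 0.0113854 mm⁻¹.
dᵢ = 1/0.0113854 ≈ 87.8320 mm.

87.83 mm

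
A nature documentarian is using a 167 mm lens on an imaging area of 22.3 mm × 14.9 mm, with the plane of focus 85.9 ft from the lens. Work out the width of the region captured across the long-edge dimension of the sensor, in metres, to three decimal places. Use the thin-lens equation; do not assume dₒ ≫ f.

3.474 m

dₒ: 85.9 ft × 304.8 mm/ft = 26182.32 mm.
Similar triangles through the lens centre give W/dₒ = w/dᵢ; with 1/f = 1/dₒ + 1/dᵢ this gives W = w·(dₒ − f)/f.
W = 22.3 mm × (26182.3 − 167) / 167 = 22.3 × 155.7804 ≈ 3473.902 mm = 3.4739 m.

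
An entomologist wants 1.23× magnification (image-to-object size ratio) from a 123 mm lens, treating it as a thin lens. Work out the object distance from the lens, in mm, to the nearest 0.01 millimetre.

With m = dᵢ/dₒ and 1/f = 1/dₒ + 1/dᵢ, substituting dᵢ = m·dₒ gives 1/f = (1 + 1/m)/dₒ, hence dₒ = f·(1 + 1/m).
dₒ = 123 × (1 + 1/1.23) = 123 × 1.81301 ≈ 223.000 mm.

223.00 mm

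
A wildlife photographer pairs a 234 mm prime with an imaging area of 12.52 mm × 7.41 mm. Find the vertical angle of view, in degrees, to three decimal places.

1.814°

Angle of view α = 2·arctan(h/2f) with h = 7.41 mm and f = 234 mm.
h/2f = 0.01583; arctan(0.01583) ≈ 0.9071°, so α ≈ 1.8142°.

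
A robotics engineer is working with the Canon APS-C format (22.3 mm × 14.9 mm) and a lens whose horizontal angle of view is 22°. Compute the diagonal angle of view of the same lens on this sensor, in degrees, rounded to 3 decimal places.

26.316°

From the horizontal AOV: f = 22.3 / (2·tan(11°)) = 22.3 / 0.38876 ≈ 57.3618 mm.
Sensor diagonal = √(22.3² + 14.9²) = √719.3000 ≈ 26.8198 mm.
Diagonal AOV = 2·arctan(26.8198 / (2 × 57.3618)) = 2·arctan(0.23378) ≈ 26.3163°.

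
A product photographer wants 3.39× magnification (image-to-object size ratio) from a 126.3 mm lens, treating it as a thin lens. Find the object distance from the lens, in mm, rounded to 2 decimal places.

163.56 mm

With m = dᵢ/dₒ and 1/f = 1/dₒ + 1/dᵢ, substituting dᵢ = m·dₒ gives 1/f = (1 + 1/m)/dₒ, hence dₒ = f·(1 + 1/m).
dₒ = 126.3 × (1 + 1/3.39) = 126.3 × 1.29499 ≈ 163.557 mm.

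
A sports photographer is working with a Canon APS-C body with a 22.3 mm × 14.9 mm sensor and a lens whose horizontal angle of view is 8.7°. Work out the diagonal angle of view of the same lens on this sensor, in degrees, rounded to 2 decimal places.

From the horizontal AOV: f = 22.3 / (2·tan(4.35°)) = 22.3 / 0.15214 ≈ 146.5793 mm.
Sensor diagonal = √(22.3² + 14.9²) = √719.3000 ≈ 26.8198 mm.
Diagonal AOV = 2·arctan(26.8198 / (2 × 146.5793)) = 2·arctan(0.09149) ≈ 10.4544°.

10.45°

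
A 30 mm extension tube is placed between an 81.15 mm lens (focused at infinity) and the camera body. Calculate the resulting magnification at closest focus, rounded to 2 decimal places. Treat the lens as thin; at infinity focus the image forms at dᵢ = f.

The tube moves the image plane from f to f + e, so dᵢ = 81.15 + 30 = 111.15 mm. Focus is achieved when 1/f = 1/dₒ + 1/dᵢ, giving dₒ = 1/(1/f − 1/(f+e)).
Magnification m = dᵢ/dₒ = (f+e)·(1/f − 1/(f+e)) = e/f = 30/81.15 ≈ 0.3697.

0.37×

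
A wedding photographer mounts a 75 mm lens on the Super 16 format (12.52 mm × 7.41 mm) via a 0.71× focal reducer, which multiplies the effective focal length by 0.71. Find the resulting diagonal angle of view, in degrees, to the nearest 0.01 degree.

15.56°

Effective focal length f = 75 × 0.71 = 53.25 mm.
Sensor diagonal = √(12.52² + 7.41²) = √211.6585 ≈ 14.5485 mm.
α = 2·arctan(14.548 / (2 × 53.25)) = 2·arctan(0.13661) ≈ 15.5575°.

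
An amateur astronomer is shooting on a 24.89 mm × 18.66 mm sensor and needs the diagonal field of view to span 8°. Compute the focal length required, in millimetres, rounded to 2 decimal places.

222.43 mm

Sensor diagonal = √(24.89² + 18.66²) = √967.7077 ≈ 31.1080 mm.
From α = 2·arctan(d/2f) we get f = d / (2·tan(α/2)).
With d = 31.1080 mm and α/2 = 4°, tan(α/2) ≈ 0.06993, so f ≈ 31.1080 / 0.13985 ≈ 222.4326 mm.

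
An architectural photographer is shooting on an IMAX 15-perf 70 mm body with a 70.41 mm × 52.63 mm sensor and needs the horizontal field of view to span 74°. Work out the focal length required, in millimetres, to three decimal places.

46.719 mm

From α = 2·arctan(w/2f) we get f = w / (2·tan(α/2)).
With w = 70.41 mm and α/2 = 37°, tan(α/2) ≈ 0.75355, so f ≈ 70.41 / 1.50711 ≈ 46.7186 mm.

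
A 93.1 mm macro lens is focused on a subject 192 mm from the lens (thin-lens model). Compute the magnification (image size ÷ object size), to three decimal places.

0.941×

Thin lens: 1/f = 1/dₒ + 1/dᵢ → 1/dᵢ = 1/93.1 − 1/192 = 0.0055328 mm⁻¹, so dᵢ ≈ 180.7401 mm.
Magnification m = dᵢ/dₒ = 180.7401/192 ≈ 0.94135.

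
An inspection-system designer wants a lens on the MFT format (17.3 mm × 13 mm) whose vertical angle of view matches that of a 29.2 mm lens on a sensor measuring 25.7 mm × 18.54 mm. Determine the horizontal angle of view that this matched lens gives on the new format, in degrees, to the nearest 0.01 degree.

45.81°

Equal vertical AOV ⇒ f₂ = f₁ · 13/18.54 = 29.2 × 0.70119 ≈ 20.4746 mm.
Horizontal AOV on the new format = 2·arctan(17.3 / (2 × 20.4746)) = 2·arctan(0.42247) ≈ 45.8056°.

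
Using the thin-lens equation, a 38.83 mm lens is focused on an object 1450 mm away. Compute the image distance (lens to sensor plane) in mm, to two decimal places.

1/dᵢ = 1/f − 1/dₒ = 1/38.83 − 1/1450 = 0.0250636 mm⁻¹.
dᵢ = 1/0.0250636 ≈ 39.8985 mm.

39.90 mm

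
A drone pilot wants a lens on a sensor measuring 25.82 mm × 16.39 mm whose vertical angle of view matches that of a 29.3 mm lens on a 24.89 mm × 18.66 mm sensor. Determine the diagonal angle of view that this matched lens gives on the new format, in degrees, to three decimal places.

61.435°

Equal vertical AOV ⇒ f₂ = f₁ · 16.39/18.66 = 29.3 × 0.87835 ≈ 25.7356 mm.
Sensor diagonal = √(25.82² + 16.39²) = √935.3045 ≈ 30.5827 mm.
Diagonal AOV on the new format = 2·arctan(30.5827 / (2 × 25.7356)) = 2·arctan(0.59417) ≈ 61.4351°.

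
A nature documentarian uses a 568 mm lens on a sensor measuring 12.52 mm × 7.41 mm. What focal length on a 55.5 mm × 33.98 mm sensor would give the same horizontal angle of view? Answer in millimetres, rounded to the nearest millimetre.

2518 mm

Equal angle of view means equal width/f ratio, so f₂ = f₁ · (width₂/width₁) = 568 × 55.5/12.52.
f₂ = 568 × 4.43291 ≈ 2517.891 mm.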